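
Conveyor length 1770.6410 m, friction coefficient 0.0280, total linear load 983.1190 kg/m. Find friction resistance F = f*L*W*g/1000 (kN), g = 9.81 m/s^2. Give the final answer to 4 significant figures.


F = 0.0280 * 1770.6410 * 983.1190 * 9.81 / 1000
F = 478.1 kN


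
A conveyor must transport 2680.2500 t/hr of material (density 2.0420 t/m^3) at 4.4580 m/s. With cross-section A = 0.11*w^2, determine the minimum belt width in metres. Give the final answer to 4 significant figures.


A_req = 2680.2500 / (4.4580 * 2.0420 * 3600) = 0.0817856 m^2
w = sqrt(0.0817856 / 0.11)
w = 0.8623 m


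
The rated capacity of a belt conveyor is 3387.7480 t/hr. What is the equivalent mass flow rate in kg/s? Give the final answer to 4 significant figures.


m_dot = 3387.7480 * 1000 / 3600
m_dot = 941.0 kg/s


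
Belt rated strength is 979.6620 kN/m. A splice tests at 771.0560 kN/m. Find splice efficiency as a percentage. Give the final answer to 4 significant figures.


Eff = 771.0560 / 979.6620 * 100
Eff = 78.71 %


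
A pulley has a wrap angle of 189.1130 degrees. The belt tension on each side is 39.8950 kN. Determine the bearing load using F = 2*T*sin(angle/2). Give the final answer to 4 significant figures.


F = 2 * 39.8950 * sin(189.1130/2 deg)
F = 79.54 kN


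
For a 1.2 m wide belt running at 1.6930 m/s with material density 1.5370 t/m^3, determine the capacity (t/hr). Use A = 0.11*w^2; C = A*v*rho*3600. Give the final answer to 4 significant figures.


A = 0.11 * 1.2^2 = 0.1584 m^2
C = 0.1584 * 1.6930 * 1.5370 * 3600
C = 1484 t/hr


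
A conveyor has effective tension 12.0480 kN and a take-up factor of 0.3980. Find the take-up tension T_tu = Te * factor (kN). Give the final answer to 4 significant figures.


T_tu = 12.0480 * 0.3980
T_tu = 4.795 kN


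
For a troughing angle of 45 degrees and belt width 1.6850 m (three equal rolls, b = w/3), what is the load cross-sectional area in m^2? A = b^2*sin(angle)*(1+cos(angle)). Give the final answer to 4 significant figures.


b = 1.6850/3 = 0.561667 m
A = 0.561667^2 * sin(45 deg) * (1 + cos(45 deg))
A = 0.3808 m^2


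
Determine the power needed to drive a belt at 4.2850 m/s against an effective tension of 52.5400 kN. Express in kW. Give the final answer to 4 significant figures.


P = Te * v = 52.5400 * 4.2850
P = 225.1 kW


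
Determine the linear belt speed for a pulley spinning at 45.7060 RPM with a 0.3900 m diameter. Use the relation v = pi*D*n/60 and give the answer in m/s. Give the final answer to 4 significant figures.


v = pi * 0.3900 * 45.7060 / 60
v = 0.9333 m/s


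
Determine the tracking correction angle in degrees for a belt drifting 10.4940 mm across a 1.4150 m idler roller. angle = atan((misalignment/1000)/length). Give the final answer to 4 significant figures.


misalign_m = 10.4940 / 1000 = 0.010494 m
angle = atan(0.010494 / 1.4150)
angle = 0.4249 deg


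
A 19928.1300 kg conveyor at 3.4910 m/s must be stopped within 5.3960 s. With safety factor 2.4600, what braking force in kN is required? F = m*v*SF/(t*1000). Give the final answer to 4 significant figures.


F = 19928.1300 * 3.4910 / 5.3960 * 2.4600 / 1000
F = 31.72 kN


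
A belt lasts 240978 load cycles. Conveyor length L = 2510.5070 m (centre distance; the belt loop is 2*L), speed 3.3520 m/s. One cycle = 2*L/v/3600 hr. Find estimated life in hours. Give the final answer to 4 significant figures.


cycle_time = 2 * 2510.5070 / 3.3520 / 3600 = 0.416088 hr
life = 240978 * 0.416088 = 100300 hours


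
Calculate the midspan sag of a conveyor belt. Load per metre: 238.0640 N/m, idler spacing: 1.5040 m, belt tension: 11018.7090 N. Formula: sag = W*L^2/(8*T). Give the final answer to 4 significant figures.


sag = 238.0640 * 1.5040^2 / (8 * 11018.7090)
sag = 0.006109 m


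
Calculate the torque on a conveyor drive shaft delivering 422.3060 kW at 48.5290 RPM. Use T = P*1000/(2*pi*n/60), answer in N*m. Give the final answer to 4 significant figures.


omega = 2*pi*48.5290/60 = 5.08194 rad/s
T = 422.3060*1000 / 5.08194
T = 83100 N*m


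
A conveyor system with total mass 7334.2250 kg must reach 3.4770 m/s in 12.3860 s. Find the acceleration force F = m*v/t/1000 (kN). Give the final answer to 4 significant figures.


F = 7334.2250 * 3.4770 / 12.3860 / 1000
F = 2.059 kN


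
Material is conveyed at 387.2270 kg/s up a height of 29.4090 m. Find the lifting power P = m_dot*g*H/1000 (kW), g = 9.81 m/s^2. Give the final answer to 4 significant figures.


P = 387.2270 * 9.81 * 29.4090 / 1000
P = 111.7 kW


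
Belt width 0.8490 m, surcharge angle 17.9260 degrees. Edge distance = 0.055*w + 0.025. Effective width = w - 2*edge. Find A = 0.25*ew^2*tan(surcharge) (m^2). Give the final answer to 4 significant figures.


edge = 0.055*0.8490 + 0.025 = 0.071695 m
ew = 0.8490 - 2*0.071695 = 0.70561 m
A = 0.25 * 0.70561^2 * tan(17.9260 deg)
A = 0.04027 m^2


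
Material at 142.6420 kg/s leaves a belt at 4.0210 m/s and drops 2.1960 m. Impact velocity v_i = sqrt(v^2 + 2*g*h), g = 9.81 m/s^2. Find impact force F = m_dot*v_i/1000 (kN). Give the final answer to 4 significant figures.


v_i = sqrt(4.0210^2 + 2*9.81*2.1960) = 7.69766 m/s
F = 142.6420 * 7.69766 / 1000
F = 1.098 kN


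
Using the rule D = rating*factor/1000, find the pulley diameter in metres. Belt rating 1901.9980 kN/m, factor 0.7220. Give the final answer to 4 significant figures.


D = 1901.9980 * 0.7220 / 1000
D = 1.373 m


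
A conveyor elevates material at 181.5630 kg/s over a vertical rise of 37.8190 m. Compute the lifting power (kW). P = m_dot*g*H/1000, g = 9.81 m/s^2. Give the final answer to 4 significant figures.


P = 181.5630 * 9.81 * 37.8190 / 1000
P = 67.36 kW


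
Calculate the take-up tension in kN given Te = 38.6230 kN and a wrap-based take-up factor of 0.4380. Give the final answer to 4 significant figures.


T_tu = 38.6230 * 0.4380
T_tu = 16.92 kN


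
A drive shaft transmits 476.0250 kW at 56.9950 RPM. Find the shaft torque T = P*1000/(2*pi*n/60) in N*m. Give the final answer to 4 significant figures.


omega = 2*pi*56.9950/60 = 5.9685 rad/s
T = 476.0250*1000 / 5.9685
T = 79760 N*m


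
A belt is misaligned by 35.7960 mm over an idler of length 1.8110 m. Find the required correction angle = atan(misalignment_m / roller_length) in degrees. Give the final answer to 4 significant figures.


misalign_m = 35.7960 / 1000 = 0.035796 m
angle = atan(0.035796 / 1.8110)
angle = 1.132 deg


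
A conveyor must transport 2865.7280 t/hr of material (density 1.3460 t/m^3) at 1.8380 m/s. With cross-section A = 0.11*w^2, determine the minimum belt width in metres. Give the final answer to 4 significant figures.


A_req = 2865.7280 / (1.8380 * 1.3460 * 3600) = 0.321767 m^2
w = sqrt(0.321767 / 0.11)
w = 1.710 m


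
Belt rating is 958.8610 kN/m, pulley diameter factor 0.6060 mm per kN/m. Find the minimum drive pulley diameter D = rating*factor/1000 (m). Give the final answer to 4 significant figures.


D = 958.8610 * 0.6060 / 1000
D = 0.5811 m


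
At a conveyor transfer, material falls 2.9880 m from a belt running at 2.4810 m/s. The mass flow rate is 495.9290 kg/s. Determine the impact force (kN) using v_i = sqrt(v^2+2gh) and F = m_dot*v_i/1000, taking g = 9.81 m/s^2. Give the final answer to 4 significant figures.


v_i = sqrt(2.4810^2 + 2*9.81*2.9880) = 8.0486 m/s
F = 495.9290 * 8.0486 / 1000
F = 3.992 kN


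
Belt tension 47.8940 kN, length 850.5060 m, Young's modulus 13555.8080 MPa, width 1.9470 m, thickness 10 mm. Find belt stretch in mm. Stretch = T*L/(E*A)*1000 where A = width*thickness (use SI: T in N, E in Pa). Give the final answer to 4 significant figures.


A = 1.9470 * 0.01 = 0.01947 m^2
Stretch = 47.8940*1000 * 850.5060 / (13555.8080e6 * 0.01947) * 1000
Stretch = 154.3 mm


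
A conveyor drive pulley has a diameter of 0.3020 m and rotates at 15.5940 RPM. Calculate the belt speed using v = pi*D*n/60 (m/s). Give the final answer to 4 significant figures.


v = pi * 0.3020 * 15.5940 / 60
v = 0.2466 m/s


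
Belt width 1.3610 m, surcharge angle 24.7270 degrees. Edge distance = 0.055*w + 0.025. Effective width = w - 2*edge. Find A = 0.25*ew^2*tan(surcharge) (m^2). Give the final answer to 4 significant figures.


edge = 0.055*1.3610 + 0.025 = 0.099855 m
ew = 1.3610 - 2*0.099855 = 1.16129 m
A = 0.25 * 1.16129^2 * tan(24.7270 deg)
A = 0.1553 m^2


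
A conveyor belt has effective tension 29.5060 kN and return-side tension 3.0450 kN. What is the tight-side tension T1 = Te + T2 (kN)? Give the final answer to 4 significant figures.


T1 = Te + T2 = 29.5060 + 3.0450
T1 = 32.55 kN


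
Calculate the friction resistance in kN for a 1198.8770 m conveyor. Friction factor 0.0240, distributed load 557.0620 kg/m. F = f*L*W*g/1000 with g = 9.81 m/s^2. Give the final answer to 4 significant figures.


F = 0.0240 * 1198.8770 * 557.0620 * 9.81 / 1000
F = 157.2 kN


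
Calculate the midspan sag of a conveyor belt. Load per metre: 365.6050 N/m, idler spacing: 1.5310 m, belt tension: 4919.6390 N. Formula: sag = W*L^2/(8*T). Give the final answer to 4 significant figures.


sag = 365.6050 * 1.5310^2 / (8 * 4919.6390)
sag = 0.02177 m


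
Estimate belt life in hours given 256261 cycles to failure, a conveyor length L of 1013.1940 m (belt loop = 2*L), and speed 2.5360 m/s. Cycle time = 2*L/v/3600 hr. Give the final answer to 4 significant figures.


cycle_time = 2 * 1013.1940 / 2.5360 / 3600 = 0.221958 hr
life = 256261 * 0.221958 = 56880 hours


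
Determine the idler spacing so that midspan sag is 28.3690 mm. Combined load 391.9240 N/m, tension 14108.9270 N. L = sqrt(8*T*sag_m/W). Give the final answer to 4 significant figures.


sag = 28.3690/1000 = 0.028369 m
L = sqrt(8 * 14108.9270 * 0.028369 / 391.9240)
L = 2.858 m


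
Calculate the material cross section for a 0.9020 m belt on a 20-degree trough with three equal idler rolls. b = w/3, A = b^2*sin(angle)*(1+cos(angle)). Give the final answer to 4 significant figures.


b = 0.9020/3 = 0.300667 m
A = 0.300667^2 * sin(20 deg) * (1 + cos(20 deg))
A = 0.05997 m^2


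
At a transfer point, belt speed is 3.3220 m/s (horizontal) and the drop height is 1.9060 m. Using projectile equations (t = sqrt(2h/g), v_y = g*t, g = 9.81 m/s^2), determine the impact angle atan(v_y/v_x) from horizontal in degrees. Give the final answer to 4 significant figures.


t = sqrt(2*1.9060/9.81) = 0.623364 s
v_y = 9.81 * 0.623364 = 6.1152 m/s
angle = atan(6.1152 / 3.3220) = 61.49 deg


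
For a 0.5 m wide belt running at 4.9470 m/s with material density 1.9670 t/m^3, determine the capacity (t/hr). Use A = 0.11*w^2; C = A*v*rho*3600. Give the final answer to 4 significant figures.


A = 0.11 * 0.5^2 = 0.0275 m^2
C = 0.0275 * 4.9470 * 1.9670 * 3600
C = 963.3 t/hr


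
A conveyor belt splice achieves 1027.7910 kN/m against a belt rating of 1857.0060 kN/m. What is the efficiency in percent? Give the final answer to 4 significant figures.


Eff = 1027.7910 / 1857.0060 * 100
Eff = 55.35 %


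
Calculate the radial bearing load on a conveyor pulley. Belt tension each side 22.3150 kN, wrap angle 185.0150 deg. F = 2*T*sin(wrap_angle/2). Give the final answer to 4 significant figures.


F = 2 * 22.3150 * sin(185.0150/2 deg)
F = 44.59 kN


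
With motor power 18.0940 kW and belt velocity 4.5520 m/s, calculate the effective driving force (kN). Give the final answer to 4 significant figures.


Te = P / v = 18.0940 / 4.5520
Te = 3.975 kN


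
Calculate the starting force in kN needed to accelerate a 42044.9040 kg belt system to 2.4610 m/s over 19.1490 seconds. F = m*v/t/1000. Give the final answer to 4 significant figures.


F = 42044.9040 * 2.4610 / 19.1490 / 1000
F = 5.404 kN


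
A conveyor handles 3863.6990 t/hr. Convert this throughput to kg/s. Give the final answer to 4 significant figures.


m_dot = 3863.6990 * 1000 / 3600
m_dot = 1073 kg/s


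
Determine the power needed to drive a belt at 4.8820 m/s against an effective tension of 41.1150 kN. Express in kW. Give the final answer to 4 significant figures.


P = Te * v = 41.1150 * 4.8820
P = 200.7 kW


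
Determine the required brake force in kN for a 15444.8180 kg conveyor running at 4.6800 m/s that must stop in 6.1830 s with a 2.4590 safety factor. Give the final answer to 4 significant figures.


F = 15444.8180 * 4.6800 / 6.1830 * 2.4590 / 1000
F = 28.75 kN


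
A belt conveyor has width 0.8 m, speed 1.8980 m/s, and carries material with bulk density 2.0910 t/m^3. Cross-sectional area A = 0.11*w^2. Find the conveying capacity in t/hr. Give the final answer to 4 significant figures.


A = 0.11 * 0.8^2 = 0.0704 m^2
C = 0.0704 * 1.8980 * 2.0910 * 3600
C = 1006 t/hr


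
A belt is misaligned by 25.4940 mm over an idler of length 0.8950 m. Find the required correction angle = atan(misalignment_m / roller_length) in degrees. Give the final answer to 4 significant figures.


misalign_m = 25.4940 / 1000 = 0.025494 m
angle = atan(0.025494 / 0.8950)
angle = 1.632 deg


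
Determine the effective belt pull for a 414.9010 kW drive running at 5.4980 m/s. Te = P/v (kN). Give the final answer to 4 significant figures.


Te = P / v = 414.9010 / 5.4980
Te = 75.46 kN


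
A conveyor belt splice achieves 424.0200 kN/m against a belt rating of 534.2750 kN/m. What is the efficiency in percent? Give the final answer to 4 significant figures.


Eff = 424.0200 / 534.2750 * 100
Eff = 79.36 %


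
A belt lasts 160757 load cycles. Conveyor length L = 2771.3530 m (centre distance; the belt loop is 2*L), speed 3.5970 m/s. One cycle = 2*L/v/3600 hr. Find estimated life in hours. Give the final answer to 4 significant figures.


cycle_time = 2 * 2771.3530 / 3.5970 / 3600 = 0.428035 hr
life = 160757 * 0.428035 = 68810 hours


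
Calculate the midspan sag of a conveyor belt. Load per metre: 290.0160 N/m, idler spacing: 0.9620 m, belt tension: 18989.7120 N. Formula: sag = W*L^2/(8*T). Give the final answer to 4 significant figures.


sag = 290.0160 * 0.9620^2 / (8 * 18989.7120)
sag = 0.001767 m


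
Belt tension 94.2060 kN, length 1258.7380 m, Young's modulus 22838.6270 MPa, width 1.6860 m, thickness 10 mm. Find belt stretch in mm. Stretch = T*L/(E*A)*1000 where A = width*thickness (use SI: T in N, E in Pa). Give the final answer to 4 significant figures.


A = 1.6860 * 0.01 = 0.01686 m^2
Stretch = 94.2060*1000 * 1258.7380 / (22838.6270e6 * 0.01686) * 1000
Stretch = 308.0 mm


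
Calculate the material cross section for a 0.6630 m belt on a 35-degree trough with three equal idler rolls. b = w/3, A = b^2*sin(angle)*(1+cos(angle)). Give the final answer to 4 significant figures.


b = 0.6630/3 = 0.221 m
A = 0.221^2 * sin(35 deg) * (1 + cos(35 deg))
A = 0.05096 m^2


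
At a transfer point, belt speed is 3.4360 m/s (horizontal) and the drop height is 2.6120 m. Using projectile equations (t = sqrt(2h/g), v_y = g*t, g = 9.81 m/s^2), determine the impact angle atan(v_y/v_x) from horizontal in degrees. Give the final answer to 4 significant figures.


t = sqrt(2*2.6120/9.81) = 0.729738 s
v_y = 9.81 * 0.729738 = 7.15873 m/s
angle = atan(7.15873 / 3.4360) = 64.36 deg


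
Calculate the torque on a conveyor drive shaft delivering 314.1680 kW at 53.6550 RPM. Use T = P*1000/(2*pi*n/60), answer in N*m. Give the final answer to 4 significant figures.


omega = 2*pi*53.6550/60 = 5.61874 rad/s
T = 314.1680*1000 / 5.61874
T = 55910 N*m


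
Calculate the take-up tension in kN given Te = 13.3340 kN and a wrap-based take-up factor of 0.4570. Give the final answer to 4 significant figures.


T_tu = 13.3340 * 0.4570
T_tu = 6.094 kN


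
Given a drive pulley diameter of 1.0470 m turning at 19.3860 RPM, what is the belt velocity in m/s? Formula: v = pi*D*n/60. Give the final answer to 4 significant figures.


v = pi * 1.0470 * 19.3860 / 60
v = 1.063 m/s


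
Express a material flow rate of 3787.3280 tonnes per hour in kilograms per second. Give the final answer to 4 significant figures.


m_dot = 3787.3280 * 1000 / 3600
m_dot = 1052 kg/s


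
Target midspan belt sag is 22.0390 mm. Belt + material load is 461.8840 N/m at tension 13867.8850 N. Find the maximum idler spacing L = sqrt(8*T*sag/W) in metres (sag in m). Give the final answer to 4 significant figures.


sag = 22.0390/1000 = 0.022039 m
L = sqrt(8 * 13867.8850 * 0.022039 / 461.8840)
L = 2.301 m


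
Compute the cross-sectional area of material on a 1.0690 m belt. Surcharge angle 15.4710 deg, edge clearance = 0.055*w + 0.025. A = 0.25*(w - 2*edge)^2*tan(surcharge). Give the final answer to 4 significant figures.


edge = 0.055*1.0690 + 0.025 = 0.083795 m
ew = 1.0690 - 2*0.083795 = 0.90141 m
A = 0.25 * 0.90141^2 * tan(15.4710 deg)
A = 0.05622 m^2


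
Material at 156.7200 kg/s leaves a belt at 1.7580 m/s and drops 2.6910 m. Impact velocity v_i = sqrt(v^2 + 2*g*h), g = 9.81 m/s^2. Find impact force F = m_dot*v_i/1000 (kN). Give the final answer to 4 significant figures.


v_i = sqrt(1.7580^2 + 2*9.81*2.6910) = 7.47583 m/s
F = 156.7200 * 7.47583 / 1000
F = 1.172 kN


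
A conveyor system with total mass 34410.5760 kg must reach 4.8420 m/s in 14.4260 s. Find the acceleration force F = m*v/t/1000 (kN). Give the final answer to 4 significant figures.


F = 34410.5760 * 4.8420 / 14.4260 / 1000
F = 11.55 kN


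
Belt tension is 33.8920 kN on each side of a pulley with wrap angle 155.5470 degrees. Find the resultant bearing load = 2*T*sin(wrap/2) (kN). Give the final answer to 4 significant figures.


F = 2 * 33.8920 * sin(155.5470/2 deg)
F = 66.25 kN


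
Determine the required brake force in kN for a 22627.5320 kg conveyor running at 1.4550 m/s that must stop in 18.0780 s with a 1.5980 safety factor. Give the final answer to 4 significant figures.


F = 22627.5320 * 1.4550 / 18.0780 * 1.5980 / 1000
F = 2.910 kN


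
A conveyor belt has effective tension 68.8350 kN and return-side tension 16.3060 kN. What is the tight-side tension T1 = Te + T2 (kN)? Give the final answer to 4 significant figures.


T1 = Te + T2 = 68.8350 + 16.3060
T1 = 85.14 kN


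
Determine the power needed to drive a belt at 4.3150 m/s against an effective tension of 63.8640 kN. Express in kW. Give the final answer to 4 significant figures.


P = Te * v = 63.8640 * 4.3150
P = 275.6 kW


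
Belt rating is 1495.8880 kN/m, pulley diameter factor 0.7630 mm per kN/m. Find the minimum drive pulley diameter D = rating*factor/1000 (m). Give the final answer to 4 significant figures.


D = 1495.8880 * 0.7630 / 1000
D = 1.141 m


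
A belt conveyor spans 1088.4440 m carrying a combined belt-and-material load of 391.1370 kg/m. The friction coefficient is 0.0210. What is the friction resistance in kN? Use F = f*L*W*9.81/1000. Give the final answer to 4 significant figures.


F = 0.0210 * 1088.4440 * 391.1370 * 9.81 / 1000
F = 87.70 kN


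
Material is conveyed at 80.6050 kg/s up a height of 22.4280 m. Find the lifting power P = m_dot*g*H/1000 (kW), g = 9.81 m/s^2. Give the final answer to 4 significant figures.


P = 80.6050 * 9.81 * 22.4280 / 1000
P = 17.73 kW


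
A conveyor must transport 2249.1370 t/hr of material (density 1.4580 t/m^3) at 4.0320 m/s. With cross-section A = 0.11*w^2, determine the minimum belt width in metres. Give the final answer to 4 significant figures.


A_req = 2249.1370 / (4.0320 * 1.4580 * 3600) = 0.106276 m^2
w = sqrt(0.106276 / 0.11)
w = 0.9829 m


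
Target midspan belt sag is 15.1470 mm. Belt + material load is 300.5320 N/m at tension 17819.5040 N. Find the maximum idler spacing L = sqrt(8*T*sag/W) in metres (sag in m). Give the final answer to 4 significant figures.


sag = 15.1470/1000 = 0.015147 m
L = sqrt(8 * 17819.5040 * 0.015147 / 300.5320)
L = 2.680 m


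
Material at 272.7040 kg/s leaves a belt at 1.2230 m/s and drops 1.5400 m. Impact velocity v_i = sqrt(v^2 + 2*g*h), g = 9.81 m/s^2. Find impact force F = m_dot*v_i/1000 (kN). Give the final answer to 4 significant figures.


v_i = sqrt(1.2230^2 + 2*9.81*1.5400) = 5.63121 m/s
F = 272.7040 * 5.63121 / 1000
F = 1.536 kN


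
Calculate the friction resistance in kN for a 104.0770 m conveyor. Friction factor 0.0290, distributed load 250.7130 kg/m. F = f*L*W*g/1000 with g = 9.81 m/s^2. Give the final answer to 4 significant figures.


F = 0.0290 * 104.0770 * 250.7130 * 9.81 / 1000
F = 7.423 kN


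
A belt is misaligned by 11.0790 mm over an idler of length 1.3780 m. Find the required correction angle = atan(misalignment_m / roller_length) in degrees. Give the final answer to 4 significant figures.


misalign_m = 11.0790 / 1000 = 0.011079 m
angle = atan(0.011079 / 1.3780)
angle = 0.4606 deg


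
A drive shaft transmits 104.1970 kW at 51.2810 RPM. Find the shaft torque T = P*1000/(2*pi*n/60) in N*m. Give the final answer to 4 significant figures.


omega = 2*pi*51.2810/60 = 5.37013 rad/s
T = 104.1970*1000 / 5.37013
T = 19400 N*m


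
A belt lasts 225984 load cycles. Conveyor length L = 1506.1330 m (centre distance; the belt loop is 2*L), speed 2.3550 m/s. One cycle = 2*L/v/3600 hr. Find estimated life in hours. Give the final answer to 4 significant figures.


cycle_time = 2 * 1506.1330 / 2.3550 / 3600 = 0.355304 hr
life = 225984 * 0.355304 = 80290 hours


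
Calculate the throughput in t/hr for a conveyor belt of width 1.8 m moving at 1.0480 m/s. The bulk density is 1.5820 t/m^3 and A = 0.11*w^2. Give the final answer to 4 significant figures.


A = 0.11 * 1.8^2 = 0.3564 m^2
C = 0.3564 * 1.0480 * 1.5820 * 3600
C = 2127 t/hr


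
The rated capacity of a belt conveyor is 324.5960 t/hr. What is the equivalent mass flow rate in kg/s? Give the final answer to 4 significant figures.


m_dot = 324.5960 * 1000 / 3600
m_dot = 90.17 kg/s


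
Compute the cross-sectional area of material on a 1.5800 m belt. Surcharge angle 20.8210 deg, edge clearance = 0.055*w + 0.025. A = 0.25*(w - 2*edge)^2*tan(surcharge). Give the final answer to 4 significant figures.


edge = 0.055*1.5800 + 0.025 = 0.1119 m
ew = 1.5800 - 2*0.1119 = 1.3562 m
A = 0.25 * 1.3562^2 * tan(20.8210 deg)
A = 0.1749 m^2


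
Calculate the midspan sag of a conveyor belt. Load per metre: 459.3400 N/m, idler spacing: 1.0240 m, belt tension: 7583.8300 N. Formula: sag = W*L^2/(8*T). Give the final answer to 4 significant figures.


sag = 459.3400 * 1.0240^2 / (8 * 7583.8300)
sag = 0.007939 m


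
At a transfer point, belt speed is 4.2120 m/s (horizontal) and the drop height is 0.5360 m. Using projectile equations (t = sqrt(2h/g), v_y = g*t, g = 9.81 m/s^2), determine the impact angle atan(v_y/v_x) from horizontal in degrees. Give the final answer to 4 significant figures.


t = sqrt(2*0.5360/9.81) = 0.33057 s
v_y = 9.81 * 0.33057 = 3.24289 m/s
angle = atan(3.24289 / 4.2120) = 37.59 deg


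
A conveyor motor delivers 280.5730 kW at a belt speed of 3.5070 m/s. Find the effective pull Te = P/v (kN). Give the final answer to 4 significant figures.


Te = P / v = 280.5730 / 3.5070
Te = 80.00 kN


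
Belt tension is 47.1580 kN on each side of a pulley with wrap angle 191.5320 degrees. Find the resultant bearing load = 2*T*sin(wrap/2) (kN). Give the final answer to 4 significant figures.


F = 2 * 47.1580 * sin(191.5320/2 deg)
F = 93.84 kN


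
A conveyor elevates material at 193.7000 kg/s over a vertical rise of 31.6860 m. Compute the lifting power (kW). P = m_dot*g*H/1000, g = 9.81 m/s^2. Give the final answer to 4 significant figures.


P = 193.7000 * 9.81 * 31.6860 / 1000
P = 60.21 kW


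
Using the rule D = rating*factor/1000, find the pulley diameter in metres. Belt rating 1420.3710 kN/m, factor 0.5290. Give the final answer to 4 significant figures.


D = 1420.3710 * 0.5290 / 1000
D = 0.7514 m


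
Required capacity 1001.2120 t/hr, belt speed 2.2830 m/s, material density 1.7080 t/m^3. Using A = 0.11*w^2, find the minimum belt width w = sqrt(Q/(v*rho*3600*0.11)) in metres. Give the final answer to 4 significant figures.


A_req = 1001.2120 / (2.2830 * 1.7080 * 3600) = 0.071323 m^2
w = sqrt(0.071323 / 0.11)
w = 0.8052 m


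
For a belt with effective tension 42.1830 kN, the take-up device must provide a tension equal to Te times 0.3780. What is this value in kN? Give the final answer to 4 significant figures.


T_tu = 42.1830 * 0.3780
T_tu = 15.95 kN


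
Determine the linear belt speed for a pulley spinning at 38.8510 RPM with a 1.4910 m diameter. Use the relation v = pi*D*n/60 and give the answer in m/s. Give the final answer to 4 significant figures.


v = pi * 1.4910 * 38.8510 / 60
v = 3.033 m/s


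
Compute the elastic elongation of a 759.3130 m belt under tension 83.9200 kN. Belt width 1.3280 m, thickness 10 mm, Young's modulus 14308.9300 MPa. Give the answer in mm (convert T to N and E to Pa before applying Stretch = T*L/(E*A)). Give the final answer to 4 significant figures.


A = 1.3280 * 0.01 = 0.01328 m^2
Stretch = 83.9200*1000 * 759.3130 / (14308.9300e6 * 0.01328) * 1000
Stretch = 335.3 mm


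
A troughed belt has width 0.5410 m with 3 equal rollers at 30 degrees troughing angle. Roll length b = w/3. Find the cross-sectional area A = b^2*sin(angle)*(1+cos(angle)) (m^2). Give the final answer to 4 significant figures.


b = 0.5410/3 = 0.180333 m
A = 0.180333^2 * sin(30 deg) * (1 + cos(30 deg))
A = 0.03034 m^2


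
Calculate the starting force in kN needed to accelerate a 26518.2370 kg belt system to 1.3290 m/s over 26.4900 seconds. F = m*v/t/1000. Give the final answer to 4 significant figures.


F = 26518.2370 * 1.3290 / 26.4900 / 1000
F = 1.330 kN


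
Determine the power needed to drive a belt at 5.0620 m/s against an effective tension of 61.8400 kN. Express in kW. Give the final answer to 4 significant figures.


P = Te * v = 61.8400 * 5.0620
P = 313.0 kW


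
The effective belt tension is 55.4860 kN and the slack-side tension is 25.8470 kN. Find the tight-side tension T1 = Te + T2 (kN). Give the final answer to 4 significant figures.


T1 = Te + T2 = 55.4860 + 25.8470
T1 = 81.33 kN


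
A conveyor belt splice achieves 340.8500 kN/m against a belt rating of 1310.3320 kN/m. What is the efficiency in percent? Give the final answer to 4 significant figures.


Eff = 340.8500 / 1310.3320 * 100
Eff = 26.01 %


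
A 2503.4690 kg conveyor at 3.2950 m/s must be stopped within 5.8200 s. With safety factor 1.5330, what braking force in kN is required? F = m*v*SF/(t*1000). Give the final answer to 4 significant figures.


F = 2503.4690 * 3.2950 / 5.8200 * 1.5330 / 1000
F = 2.173 kN


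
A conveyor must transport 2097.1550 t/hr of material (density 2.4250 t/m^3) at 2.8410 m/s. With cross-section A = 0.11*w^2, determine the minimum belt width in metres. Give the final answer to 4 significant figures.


A_req = 2097.1550 / (2.8410 * 2.4250 * 3600) = 0.0845561 m^2
w = sqrt(0.0845561 / 0.11)
w = 0.8768 m


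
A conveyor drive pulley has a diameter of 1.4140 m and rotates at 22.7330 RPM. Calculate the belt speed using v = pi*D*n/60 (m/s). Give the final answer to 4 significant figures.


v = pi * 1.4140 * 22.7330 / 60
v = 1.683 m/s


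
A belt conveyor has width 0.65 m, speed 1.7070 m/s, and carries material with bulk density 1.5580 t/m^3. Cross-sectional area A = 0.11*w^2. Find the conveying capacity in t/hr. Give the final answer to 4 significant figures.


A = 0.11 * 0.65^2 = 0.046475 m^2
C = 0.046475 * 1.7070 * 1.5580 * 3600
C = 445.0 t/hr


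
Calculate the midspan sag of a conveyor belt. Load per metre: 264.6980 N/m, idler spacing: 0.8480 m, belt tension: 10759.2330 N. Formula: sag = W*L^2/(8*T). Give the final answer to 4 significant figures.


sag = 264.6980 * 0.8480^2 / (8 * 10759.2330)
sag = 0.002211 m


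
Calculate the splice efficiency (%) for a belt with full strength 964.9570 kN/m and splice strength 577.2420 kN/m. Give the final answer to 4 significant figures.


Eff = 577.2420 / 964.9570 * 100
Eff = 59.82 %


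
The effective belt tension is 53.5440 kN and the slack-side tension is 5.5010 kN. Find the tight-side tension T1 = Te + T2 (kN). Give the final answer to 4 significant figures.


T1 = Te + T2 = 53.5440 + 5.5010
T1 = 59.04 kN


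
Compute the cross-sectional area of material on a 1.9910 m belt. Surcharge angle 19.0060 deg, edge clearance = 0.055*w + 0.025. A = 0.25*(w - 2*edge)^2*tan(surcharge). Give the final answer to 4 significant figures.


edge = 0.055*1.9910 + 0.025 = 0.134505 m
ew = 1.9910 - 2*0.134505 = 1.72199 m
A = 0.25 * 1.72199^2 * tan(19.0060 deg)
A = 0.2553 m^2


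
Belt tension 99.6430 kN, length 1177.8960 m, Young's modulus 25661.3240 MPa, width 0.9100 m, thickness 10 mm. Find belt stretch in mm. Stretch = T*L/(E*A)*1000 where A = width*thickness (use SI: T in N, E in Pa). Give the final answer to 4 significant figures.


A = 0.9100 * 0.01 = 0.00910 m^2
Stretch = 99.6430*1000 * 1177.8960 / (25661.3240e6 * 0.00910) * 1000
Stretch = 502.6 mm


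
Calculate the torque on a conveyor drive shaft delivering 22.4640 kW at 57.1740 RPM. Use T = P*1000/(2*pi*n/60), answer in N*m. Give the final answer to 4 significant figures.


omega = 2*pi*57.1740/60 = 5.98725 rad/s
T = 22.4640*1000 / 5.98725
T = 3752 N*m


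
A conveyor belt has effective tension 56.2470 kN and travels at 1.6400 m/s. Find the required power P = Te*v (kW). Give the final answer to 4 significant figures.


P = Te * v = 56.2470 * 1.6400
P = 92.25 kW


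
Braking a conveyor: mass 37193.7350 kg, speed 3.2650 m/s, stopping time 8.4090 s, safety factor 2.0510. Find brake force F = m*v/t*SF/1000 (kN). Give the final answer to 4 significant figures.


F = 37193.7350 * 3.2650 / 8.4090 * 2.0510 / 1000
F = 29.62 kN


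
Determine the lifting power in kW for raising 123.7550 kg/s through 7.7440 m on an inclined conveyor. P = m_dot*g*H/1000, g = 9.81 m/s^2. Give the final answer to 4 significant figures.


P = 123.7550 * 9.81 * 7.7440 / 1000
P = 9.401 kW


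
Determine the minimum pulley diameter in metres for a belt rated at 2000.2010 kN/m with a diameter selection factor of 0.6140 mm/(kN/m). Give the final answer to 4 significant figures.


D = 2000.2010 * 0.6140 / 1000
D = 1.228 m


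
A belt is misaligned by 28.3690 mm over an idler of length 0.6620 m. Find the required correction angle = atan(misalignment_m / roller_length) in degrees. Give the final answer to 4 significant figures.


misalign_m = 28.3690 / 1000 = 0.028369 m
angle = atan(0.028369 / 0.6620)
angle = 2.454 deg


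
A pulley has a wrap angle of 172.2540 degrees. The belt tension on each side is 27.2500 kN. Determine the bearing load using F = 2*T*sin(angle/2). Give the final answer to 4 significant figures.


F = 2 * 27.2500 * sin(172.2540/2 deg)
F = 54.38 kN


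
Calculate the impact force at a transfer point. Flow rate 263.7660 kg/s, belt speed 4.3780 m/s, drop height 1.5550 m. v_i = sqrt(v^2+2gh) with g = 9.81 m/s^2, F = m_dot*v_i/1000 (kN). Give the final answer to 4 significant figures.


v_i = sqrt(4.3780^2 + 2*9.81*1.5550) = 7.04812 m/s
F = 263.7660 * 7.04812 / 1000
F = 1.859 kN


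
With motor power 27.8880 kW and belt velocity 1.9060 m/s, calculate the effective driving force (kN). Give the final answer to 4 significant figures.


Te = P / v = 27.8880 / 1.9060
Te = 14.63 kN


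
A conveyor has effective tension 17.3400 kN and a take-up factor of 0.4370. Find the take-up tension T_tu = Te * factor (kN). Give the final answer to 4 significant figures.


T_tu = 17.3400 * 0.4370
T_tu = 7.578 kN


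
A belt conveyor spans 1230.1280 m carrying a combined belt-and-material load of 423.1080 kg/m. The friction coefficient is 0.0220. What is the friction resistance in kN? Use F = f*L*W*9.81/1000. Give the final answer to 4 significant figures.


F = 0.0220 * 1230.1280 * 423.1080 * 9.81 / 1000
F = 112.3 kN


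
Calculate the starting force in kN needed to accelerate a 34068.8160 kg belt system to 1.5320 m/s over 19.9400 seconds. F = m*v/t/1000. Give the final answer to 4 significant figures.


F = 34068.8160 * 1.5320 / 19.9400 / 1000
F = 2.618 kN


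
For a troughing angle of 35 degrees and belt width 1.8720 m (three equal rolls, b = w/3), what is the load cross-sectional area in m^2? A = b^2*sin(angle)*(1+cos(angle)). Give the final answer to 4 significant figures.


b = 1.8720/3 = 0.624 m
A = 0.624^2 * sin(35 deg) * (1 + cos(35 deg))
A = 0.4063 m^2


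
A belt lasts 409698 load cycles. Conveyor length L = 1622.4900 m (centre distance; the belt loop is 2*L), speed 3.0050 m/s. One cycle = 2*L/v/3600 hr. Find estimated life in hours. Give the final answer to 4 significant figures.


cycle_time = 2 * 1622.4900 / 3.0050 / 3600 = 0.299961 hr
life = 409698 * 0.299961 = 122900 hours


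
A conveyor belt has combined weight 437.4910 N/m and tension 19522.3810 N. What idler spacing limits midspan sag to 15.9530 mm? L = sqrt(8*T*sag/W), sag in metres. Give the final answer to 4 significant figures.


sag = 15.9530/1000 = 0.015953 m
L = sqrt(8 * 19522.3810 * 0.015953 / 437.4910)
L = 2.386 m


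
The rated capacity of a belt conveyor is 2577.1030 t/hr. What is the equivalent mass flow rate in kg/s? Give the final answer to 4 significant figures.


m_dot = 2577.1030 * 1000 / 3600
m_dot = 715.9 kg/s


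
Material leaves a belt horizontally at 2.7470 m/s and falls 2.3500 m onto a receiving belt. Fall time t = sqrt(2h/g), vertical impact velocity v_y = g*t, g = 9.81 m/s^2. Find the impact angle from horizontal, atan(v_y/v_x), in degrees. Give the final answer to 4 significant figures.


t = sqrt(2*2.3500/9.81) = 0.692173 s
v_y = 9.81 * 0.692173 = 6.79022 m/s
angle = atan(6.79022 / 2.7470) = 67.97 deg


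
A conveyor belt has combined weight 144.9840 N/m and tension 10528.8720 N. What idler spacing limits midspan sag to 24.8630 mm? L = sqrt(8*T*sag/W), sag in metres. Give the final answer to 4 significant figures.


sag = 24.8630/1000 = 0.024863 m
L = sqrt(8 * 10528.8720 * 0.024863 / 144.9840)
L = 3.801 m


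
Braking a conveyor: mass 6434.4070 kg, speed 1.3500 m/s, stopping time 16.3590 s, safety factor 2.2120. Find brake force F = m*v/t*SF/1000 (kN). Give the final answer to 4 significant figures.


F = 6434.4070 * 1.3500 / 16.3590 * 2.2120 / 1000
F = 1.175 kN


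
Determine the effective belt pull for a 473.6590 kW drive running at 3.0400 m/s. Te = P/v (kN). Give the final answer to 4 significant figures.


Te = P / v = 473.6590 / 3.0400
Te = 155.8 kN


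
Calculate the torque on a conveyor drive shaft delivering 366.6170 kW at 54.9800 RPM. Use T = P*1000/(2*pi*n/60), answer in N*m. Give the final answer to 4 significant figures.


omega = 2*pi*54.9800/60 = 5.75749 rad/s
T = 366.6170*1000 / 5.75749
T = 63680 N*m


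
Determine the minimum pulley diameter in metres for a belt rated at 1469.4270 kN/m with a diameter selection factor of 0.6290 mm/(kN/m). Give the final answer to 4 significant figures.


D = 1469.4270 * 0.6290 / 1000
D = 0.9243 m


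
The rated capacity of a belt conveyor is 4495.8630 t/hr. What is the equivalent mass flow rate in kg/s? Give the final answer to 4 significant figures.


m_dot = 4495.8630 * 1000 / 3600
m_dot = 1249 kg/s


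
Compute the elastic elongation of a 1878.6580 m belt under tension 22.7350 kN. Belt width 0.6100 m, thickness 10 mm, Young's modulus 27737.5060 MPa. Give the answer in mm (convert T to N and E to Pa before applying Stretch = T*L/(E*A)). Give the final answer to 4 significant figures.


A = 0.6100 * 0.01 = 0.00610 m^2
Stretch = 22.7350*1000 * 1878.6580 / (27737.5060e6 * 0.00610) * 1000
Stretch = 252.4 mm


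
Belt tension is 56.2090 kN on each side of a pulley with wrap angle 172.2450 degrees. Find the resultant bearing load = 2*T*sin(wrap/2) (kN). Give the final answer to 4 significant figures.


F = 2 * 56.2090 * sin(172.2450/2 deg)
F = 112.2 kN


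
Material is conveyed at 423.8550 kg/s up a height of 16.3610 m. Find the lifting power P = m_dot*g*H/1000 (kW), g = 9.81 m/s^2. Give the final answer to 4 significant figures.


P = 423.8550 * 9.81 * 16.3610 / 1000
P = 68.03 kW


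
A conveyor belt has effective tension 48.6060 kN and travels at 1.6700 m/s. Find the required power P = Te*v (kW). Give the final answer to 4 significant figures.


P = Te * v = 48.6060 * 1.6700
P = 81.17 kW


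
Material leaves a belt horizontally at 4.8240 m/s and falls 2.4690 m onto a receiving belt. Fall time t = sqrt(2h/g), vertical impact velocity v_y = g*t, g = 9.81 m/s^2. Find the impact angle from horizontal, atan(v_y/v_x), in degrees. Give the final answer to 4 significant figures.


t = sqrt(2*2.4690/9.81) = 0.709481 s
v_y = 9.81 * 0.709481 = 6.96001 m/s
angle = atan(6.96001 / 4.8240) = 55.27 deg


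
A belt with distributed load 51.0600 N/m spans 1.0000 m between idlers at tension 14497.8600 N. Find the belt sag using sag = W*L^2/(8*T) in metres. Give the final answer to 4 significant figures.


sag = 51.0600 * 1.0000^2 / (8 * 14497.8600)
sag = 0.0004402 m


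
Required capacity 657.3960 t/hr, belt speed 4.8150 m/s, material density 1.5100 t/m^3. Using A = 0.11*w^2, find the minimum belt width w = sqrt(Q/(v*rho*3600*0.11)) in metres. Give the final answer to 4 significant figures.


A_req = 657.3960 / (4.8150 * 1.5100 * 3600) = 0.025116 m^2
w = sqrt(0.025116 / 0.11)
w = 0.4778 m


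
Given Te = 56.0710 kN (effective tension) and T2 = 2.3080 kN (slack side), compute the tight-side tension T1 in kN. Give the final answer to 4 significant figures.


T1 = Te + T2 = 56.0710 + 2.3080
T1 = 58.38 kN


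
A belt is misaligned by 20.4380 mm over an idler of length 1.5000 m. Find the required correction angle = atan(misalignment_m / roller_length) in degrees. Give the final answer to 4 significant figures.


misalign_m = 20.4380 / 1000 = 0.020438 m
angle = atan(0.020438 / 1.5000)
angle = 0.7806 deg


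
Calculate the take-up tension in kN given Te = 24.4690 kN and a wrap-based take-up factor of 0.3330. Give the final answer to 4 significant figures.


T_tu = 24.4690 * 0.3330
T_tu = 8.148 kN


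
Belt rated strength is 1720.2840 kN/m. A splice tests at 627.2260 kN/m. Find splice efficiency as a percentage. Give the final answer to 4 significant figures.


Eff = 627.2260 / 1720.2840 * 100
Eff = 36.46 %


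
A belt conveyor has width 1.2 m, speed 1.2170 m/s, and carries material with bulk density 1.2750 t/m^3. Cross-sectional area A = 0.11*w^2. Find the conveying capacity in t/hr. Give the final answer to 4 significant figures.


A = 0.11 * 1.2^2 = 0.1584 m^2
C = 0.1584 * 1.2170 * 1.2750 * 3600
C = 884.8 t/hr


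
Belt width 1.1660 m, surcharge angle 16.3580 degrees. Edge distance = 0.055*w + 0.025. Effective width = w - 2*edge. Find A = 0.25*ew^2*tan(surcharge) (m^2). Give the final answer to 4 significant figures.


edge = 0.055*1.1660 + 0.025 = 0.08913 m
ew = 1.1660 - 2*0.08913 = 0.98774 m
A = 0.25 * 0.98774^2 * tan(16.3580 deg)
A = 0.07159 m^2


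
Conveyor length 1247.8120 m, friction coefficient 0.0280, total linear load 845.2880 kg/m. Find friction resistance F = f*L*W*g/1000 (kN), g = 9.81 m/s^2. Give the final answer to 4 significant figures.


F = 0.0280 * 1247.8120 * 845.2880 * 9.81 / 1000
F = 289.7 kN


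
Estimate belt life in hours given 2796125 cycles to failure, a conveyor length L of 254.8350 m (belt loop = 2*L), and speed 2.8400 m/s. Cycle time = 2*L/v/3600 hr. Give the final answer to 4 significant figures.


cycle_time = 2 * 254.8350 / 2.8400 / 3600 = 0.0498504 hr
life = 2796125 * 0.0498504 = 139400 hours


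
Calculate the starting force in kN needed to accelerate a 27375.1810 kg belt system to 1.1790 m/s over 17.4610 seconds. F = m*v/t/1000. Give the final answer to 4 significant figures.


F = 27375.1810 * 1.1790 / 17.4610 / 1000
F = 1.848 kN


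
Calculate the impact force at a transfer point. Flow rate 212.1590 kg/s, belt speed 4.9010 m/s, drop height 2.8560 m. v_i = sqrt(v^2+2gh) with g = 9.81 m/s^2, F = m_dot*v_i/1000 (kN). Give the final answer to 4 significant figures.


v_i = sqrt(4.9010^2 + 2*9.81*2.8560) = 8.94732 m/s
F = 212.1590 * 8.94732 / 1000
F = 1.898 kN
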